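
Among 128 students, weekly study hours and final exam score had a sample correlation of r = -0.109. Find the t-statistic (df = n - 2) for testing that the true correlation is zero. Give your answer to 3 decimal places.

1 − r² = 1 − 0.011881 = 0.988119;  √(1−r²) = 0.994042
√(n−2) = √126 = 11.224972
t = r·√(n−2)/√(1−r²) = -0.109 · 11.224972 / 0.994042 = -1.231

-1.231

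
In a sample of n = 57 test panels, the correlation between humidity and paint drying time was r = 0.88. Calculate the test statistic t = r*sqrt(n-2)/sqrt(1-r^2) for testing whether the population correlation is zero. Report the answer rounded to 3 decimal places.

t = r·√(n−2) / √(1−r²) with r = 0.88, n = 57
  = 0.88·√55 / √(1 − 0.7744)
  = 0.88·7.416198 / 0.474974
  = 6.526254 / 0.474974 = 13.740

13.740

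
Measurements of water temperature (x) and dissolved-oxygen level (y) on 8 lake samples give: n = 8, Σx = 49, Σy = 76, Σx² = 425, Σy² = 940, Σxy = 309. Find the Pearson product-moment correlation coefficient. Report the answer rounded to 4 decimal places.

-0.9485

Numerator: nΣxy − (Σx)(Σy) = 8·309 − (49)(76) = -1252
Denominator: √[(nΣx²−(Σx)²)(nΣy²−(Σy)²)]
  nΣx²−(Σx)² = 8·425 − 2401 = 999;  nΣy²−(Σy)² = 8·940 − 5776 = 1744
  √(999·1744) = √1742256 = 1319.9455
r = -1252 / 1319.9455 = -0.9485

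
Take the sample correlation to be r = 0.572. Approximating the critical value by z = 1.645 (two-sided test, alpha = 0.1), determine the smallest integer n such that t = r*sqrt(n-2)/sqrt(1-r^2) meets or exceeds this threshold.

8

r√(n−2)/√(1−r²) ≥ 1.645  ⇔  n−2 ≥ (1.645)²·(1−r²)/r²
(1−r²)/r² = (1−0.327184)/0.327184 = 2.0564
n ≥ 2 + 2.706025·2.0564 = 2 + 5.5647 = 7.5647
⌈7.5647⌉ = 8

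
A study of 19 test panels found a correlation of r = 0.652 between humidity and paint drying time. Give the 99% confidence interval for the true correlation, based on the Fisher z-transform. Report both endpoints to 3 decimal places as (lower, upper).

(0.134, 0.890)

Fisher z: z_r = atanh(r) = ½·ln((1+0.652)/(1−0.652)) = 0.778770
SE(z) = 1/√(n−3) = 1/√16 = 0.250000
99% ⇒ z* = 2.576; margin = 2.576·0.250000 = 0.644000
CI on z-scale: (0.134770, 1.422770)
Back-transform: tanh(0.134770) = 0.133960, tanh(1.422770) = 0.890175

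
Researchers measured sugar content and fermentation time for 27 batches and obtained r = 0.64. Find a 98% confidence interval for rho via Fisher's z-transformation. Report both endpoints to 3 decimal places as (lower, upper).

Fisher z: z_r = atanh(r) = ½·ln((1+0.64)/(1−0.64)) = 0.758174
SE(z) = 1/√(n−3) = 1/√24 = 0.204124
98% ⇒ z* = 2.326; margin = 2.326·0.204124 = 0.474792
CI on z-scale: (0.283382, 1.232966)
Back-transform: tanh(0.283382) = 0.276032, tanh(1.232966) = 0.843437

(0.276, 0.843)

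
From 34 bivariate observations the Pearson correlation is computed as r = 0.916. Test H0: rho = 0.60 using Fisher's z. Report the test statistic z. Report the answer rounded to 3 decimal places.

4.846

z_r = atanh(0.916) = 1.563589,  z_0 = atanh(0.60) = 0.693147
SE = 1/√(n−3) = 1/√31 = 0.179605
z = (z_r − z_0)/SE = (1.563589 − 0.693147) / 0.179605 = 0.870442 / 0.179605 = 4.846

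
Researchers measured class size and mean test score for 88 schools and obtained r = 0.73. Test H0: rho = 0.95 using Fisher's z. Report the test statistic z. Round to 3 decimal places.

-8.326

z_r = atanh(0.73) = 0.928727,  z_0 = atanh(0.95) = 1.831781
SE = 1/√(n−3) = 1/√85 = 0.108465
z = (z_r − z_0)/SE = (0.928727 − 1.831781) / 0.108465 = -0.903054 / 0.108465 = -8.326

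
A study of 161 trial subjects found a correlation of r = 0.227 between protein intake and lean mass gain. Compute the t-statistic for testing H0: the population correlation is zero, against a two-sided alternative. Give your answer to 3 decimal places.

1 − r² = 1 − 0.051529 = 0.948471;  √(1−r²) = 0.973895
√(n−2) = √159 = 12.609520
t = r·√(n−2)/√(1−r²) = 0.227 · 12.609520 / 0.973895 = 2.939

2.939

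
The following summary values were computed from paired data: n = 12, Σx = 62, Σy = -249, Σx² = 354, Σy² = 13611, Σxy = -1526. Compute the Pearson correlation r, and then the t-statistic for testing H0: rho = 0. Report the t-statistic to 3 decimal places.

-1.590

Numerator: nΣxy − (Σx)(Σy) = 12·(-1526) − (62)(-249) = -2874
Denominator: √[(nΣx²−(Σx)²)(nΣy²−(Σy)²)]
  nΣx²−(Σx)² = 12·354 − 3844 = 404;  nΣy²−(Σy)² = 12·13611 − 62001 = 101331
  √(404·101331) = √40937724 = 6398.2595
r = -2874 / 6398.2595 = -0.4492
t = r·√(n−2)/√(1−r²) = -0.4492·√10 / √(1−0.201781) = -1.420495 / 0.893431 = -1.590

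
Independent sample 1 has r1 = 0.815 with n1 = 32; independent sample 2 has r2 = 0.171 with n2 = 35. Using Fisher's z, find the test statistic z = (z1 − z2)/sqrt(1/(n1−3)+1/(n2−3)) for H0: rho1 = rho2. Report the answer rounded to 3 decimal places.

Fisher z-transforms: z1 = atanh(0.815) = 1.141742, z2 = atanh(0.171) = 0.172697; difference d = 0.969045
Var(d) = 1/29 + 1/32 = 0.0344828 + 0.0312500 = 0.0657328
z = d/√Var(d) = 0.969045 / √0.0657328 = 0.969045 / 0.256384 = 3.780

3.780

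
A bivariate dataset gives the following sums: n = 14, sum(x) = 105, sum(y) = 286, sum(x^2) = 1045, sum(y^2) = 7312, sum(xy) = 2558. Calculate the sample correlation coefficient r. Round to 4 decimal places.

Numerator: nΣxy − (Σx)(Σy) = 14·2558 − (105)(286) = 5782
Denominator: √[(nΣx²−(Σx)²)(nΣy²−(Σy)²)]
  nΣx²−(Σx)² = 14·1045 − 11025 = 3605;  nΣy²−(Σy)² = 14·7312 − 81796 = 20572
  √(3605·20572) = √74162060 = 8611.7397
r = 5782 / 8611.7397 = 0.6714

0.6714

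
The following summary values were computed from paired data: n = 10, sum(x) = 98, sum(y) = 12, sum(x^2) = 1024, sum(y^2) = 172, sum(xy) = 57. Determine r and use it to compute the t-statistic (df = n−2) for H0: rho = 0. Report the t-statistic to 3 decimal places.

S_xy = nΣxy − ΣxΣy = 10·57 − 98·12 = 570 − 1176 = -606
S_xx = nΣx² − (Σx)² = 10·1024 − 98² = 10240 − 9604 = 636
S_yy = nΣy² − (Σy)² = 10·172 − 12² = 1720 − 144 = 1576
r = S_xy / √(S_xx·S_yy) = -606 / √(636·1576) = -606 / √1002336 = -606 / 1001.1673 = -0.6053
t = r·√(n−2)/√(1−r²) = -0.6053·√8 / √(1−0.366388) = -1.712047 / 0.795997 = -2.151

-2.151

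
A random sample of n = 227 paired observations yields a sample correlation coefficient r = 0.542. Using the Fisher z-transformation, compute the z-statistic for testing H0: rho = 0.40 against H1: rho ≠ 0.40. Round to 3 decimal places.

2.744

Fisher z: atanh(0.542) = 0.606983, atanh(0.40) = 0.423649
z = (z_r − z_0)·√(n−3) = (0.606983 − 0.423649)·√224 = 0.183334 · 14.966630 = 2.744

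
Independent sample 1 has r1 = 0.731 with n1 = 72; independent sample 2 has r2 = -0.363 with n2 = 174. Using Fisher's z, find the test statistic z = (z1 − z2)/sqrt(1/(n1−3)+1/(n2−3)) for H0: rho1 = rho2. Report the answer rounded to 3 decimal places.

9.194

Fisher z-transforms: z1 = atanh(0.731) = 0.930872, z2 = atanh(-0.363) = -0.380337; difference d = 1.311209
Var(d) = 1/69 + 1/171 = 0.0144928 + 0.0058480 = 0.0203408
z = d/√Var(d) = 1.311209 / √0.0203408 = 1.311209 / 0.142621 = 9.194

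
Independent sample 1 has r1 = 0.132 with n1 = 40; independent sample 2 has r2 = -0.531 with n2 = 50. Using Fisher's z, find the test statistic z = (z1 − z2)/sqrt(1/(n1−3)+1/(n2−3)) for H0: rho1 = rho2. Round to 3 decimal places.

3.296

Fisher z-transforms: z1 = atanh(0.132) = 0.132775, z2 = atanh(-0.531) = -0.591537; difference d = 0.724312
Var(d) = 1/37 + 1/47 = 0.0270270 + 0.0212766 = 0.0483036
z = d/√Var(d) = 0.724312 / √0.0483036 = 0.724312 / 0.219781 = 3.296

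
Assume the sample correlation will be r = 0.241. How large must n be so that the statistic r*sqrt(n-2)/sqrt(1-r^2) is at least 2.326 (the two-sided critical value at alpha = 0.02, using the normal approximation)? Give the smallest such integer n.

r√(n−2)/√(1−r²) ≥ 2.326  ⇔  n−2 ≥ (2.326)²·(1−r²)/r²
(1−r²)/r² = (1−0.058081)/0.058081 = 16.2173
n ≥ 2 + 5.410276·16.2173 = 2 + 87.7401 = 89.7401
⌈89.7401⌉ = 90

90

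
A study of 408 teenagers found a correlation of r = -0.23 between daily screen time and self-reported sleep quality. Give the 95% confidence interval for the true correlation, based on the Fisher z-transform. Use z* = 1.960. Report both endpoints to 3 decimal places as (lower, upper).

(-0.320, -0.136)

z_r = atanh(-0.23) = -0.234189;  SE = 1/√(n−3) = 1/√405 = 0.049690
z-limits: -0.234189 ± 1.960·0.049690 = -0.234189 ± 0.097392 = [-0.331581, -0.136797]
ρ-limits: (tanh -0.331581, tanh -0.136797) = (-0.320, -0.136)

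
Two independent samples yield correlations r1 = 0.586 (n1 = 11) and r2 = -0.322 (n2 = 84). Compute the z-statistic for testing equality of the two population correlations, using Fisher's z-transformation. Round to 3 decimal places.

2.713

z1 = atanh(0.586) = 0.671552,  z2 = atanh(-0.322) = -0.333877
SE = √(1/(n1−3) + 1/(n2−3)) = √(1/8 + 1/81) = √(0.1250000 + 0.0123457) = √0.1373457 = 0.370602
z = (z1 − z2)/SE = (0.671552 − (-0.333877)) / 0.370602 = 1.005429 / 0.370602 = 2.713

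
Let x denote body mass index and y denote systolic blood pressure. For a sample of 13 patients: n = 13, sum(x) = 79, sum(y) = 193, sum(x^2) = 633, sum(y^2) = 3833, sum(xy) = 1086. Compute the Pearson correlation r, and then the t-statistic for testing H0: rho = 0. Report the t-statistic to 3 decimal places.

-0.769

Numerator: nΣxy − (Σx)(Σy) = 13·1086 − (79)(193) = -1129
Denominator: √[(nΣx²−(Σx)²)(nΣy²−(Σy)²)]
  nΣx²−(Σx)² = 13·633 − 6241 = 1988;  nΣy²−(Σy)² = 13·3833 − 37249 = 12580
  √(1988·12580) = √25009040 = 5000.9039
r = -1129 / 5000.9039 = -0.2258
t = r·√(n−2)/√(1−r²) = -0.2258·√11 / √(1−0.050986) = -0.748894 / 0.974173 = -0.769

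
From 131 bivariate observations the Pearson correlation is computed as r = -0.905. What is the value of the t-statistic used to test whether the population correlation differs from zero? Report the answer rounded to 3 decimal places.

t = r·√(n−2) / √(1−r²) with r = -0.905, n = 131
  = -0.905·√129 / √(1 − 0.819025)
  = -0.905·11.357817 / 0.425412
  = -10.278824 / 0.425412 = -24.162

-24.162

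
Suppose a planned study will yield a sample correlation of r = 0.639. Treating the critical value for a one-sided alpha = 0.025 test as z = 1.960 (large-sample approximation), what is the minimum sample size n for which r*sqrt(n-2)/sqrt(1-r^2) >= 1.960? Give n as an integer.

8

Need r·√(n−2)/√(1−r²) ≥ 1.960
√(n−2) ≥ 1.960·√(1−0.408321) / 0.639 = 1.960·0.769207 / 0.639 = 2.3594
n−2 ≥ 5.5668  ⇒  n ≥ 7.5668
Smallest integer n = 8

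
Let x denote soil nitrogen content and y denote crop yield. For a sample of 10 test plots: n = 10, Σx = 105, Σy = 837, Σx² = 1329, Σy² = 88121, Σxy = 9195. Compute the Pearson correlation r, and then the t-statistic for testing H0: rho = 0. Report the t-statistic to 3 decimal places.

S_xy = nΣxy − ΣxΣy = 10·9195 − 105·837 = 91950 − 87885 = 4065
S_xx = nΣx² − (Σx)² = 10·1329 − 105² = 13290 − 11025 = 2265
S_yy = nΣy² − (Σy)² = 10·88121 − 837² = 881210 − 700569 = 180641
r = S_xy / √(S_xx·S_yy) = 4065 / √(2265·180641) = 4065 / √409151865 = 4065 / 20227.5027 = 0.2010
t = r·√(n−2)/√(1−r²) = 0.2010·√8 / √(1−0.040401) = 0.568514 / 0.979591 = 0.580

0.580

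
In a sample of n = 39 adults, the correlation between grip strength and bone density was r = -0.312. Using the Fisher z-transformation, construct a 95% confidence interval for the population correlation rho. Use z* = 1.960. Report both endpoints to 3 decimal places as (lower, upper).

(-0.571, 0.004)

z_r = atanh(-0.312) = -0.322760;  SE = 1/√(n−3) = 1/√36 = 0.166667
z-limits: -0.322760 ± 1.960·0.166667 = -0.322760 ± 0.326667 = [-0.649427, 0.003907]
ρ-limits: (tanh -0.649427, tanh 0.003907) = (-0.571, 0.004)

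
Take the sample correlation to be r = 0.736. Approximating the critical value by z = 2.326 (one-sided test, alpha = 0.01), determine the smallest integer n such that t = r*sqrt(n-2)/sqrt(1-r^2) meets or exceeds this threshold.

7

Need r·√(n−2)/√(1−r²) ≥ 2.326
√(n−2) ≥ 2.326·√(1−0.541696) / 0.736 = 2.326·0.676982 / 0.736 = 2.1395
n−2 ≥ 4.5775  ⇒  n ≥ 6.5775
Smallest integer n = 7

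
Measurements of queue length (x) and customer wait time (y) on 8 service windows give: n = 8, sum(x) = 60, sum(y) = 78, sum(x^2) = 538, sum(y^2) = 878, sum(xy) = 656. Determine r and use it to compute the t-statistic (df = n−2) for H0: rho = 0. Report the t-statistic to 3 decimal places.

2.389

Numerator: nΣxy − (Σx)(Σy) = 8·656 − (60)(78) = 568
Denominator: √[(nΣx²−(Σx)²)(nΣy²−(Σy)²)]
  nΣx²−(Σx)² = 8·538 − 3600 = 704;  nΣy²−(Σy)² = 8·878 − 6084 = 940
  √(704·940) = √661760 = 813.4863
r = 568 / 813.4863 = 0.6982
t = r·√(n−2)/√(1−r²) = 0.6982·√6 / √(1−0.487483) = 1.710234 / 0.715903 = 2.389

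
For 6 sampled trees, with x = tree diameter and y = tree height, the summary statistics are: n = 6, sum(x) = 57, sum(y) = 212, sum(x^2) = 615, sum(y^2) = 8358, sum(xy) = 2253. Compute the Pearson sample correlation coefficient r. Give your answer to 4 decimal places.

0.9466

Numerator: nΣxy − (Σx)(Σy) = 6·2253 − (57)(212) = 1434
Denominator: √[(nΣx²−(Σx)²)(nΣy²−(Σy)²)]
  nΣx²−(Σx)² = 6·615 − 3249 = 441;  nΣy²−(Σy)² = 6·8358 − 44944 = 5204
  √(441·5204) = √2294964 = 1514.9139
r = 1434 / 1514.9139 = 0.9466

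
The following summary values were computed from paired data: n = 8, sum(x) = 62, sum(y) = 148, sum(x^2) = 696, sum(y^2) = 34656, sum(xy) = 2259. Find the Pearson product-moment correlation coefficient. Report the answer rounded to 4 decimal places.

S_xy = nΣxy − ΣxΣy = 8·2259 − 62·148 = 18072 − 9176 = 8896
S_xx = nΣx² − (Σx)² = 8·696 − 62² = 5568 − 3844 = 1724
S_yy = nΣy² − (Σy)² = 8·34656 − 148² = 277248 − 21904 = 255344
r = S_xy / √(S_xx·S_yy) = 8896 / √(1724·255344) = 8896 / √440213056 = 8896 / 20981.2549 = 0.4240

0.4240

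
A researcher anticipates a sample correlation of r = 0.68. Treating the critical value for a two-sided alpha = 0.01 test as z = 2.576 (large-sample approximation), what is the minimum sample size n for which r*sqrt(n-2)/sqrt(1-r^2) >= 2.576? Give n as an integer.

Need r·√(n−2)/√(1−r²) ≥ 2.576
√(n−2) ≥ 2.576·√(1−0.4624) / 0.68 = 2.576·0.733212 / 0.68 = 2.7776
n−2 ≥ 7.7151  ⇒  n ≥ 9.7151
Smallest integer n = 10

10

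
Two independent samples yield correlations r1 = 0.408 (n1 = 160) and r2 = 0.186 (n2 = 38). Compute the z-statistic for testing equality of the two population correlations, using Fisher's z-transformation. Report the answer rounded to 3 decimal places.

1.311

Fisher z-transforms: z1 = atanh(0.408) = 0.433209, z2 = atanh(0.186) = 0.188191; difference d = 0.245018
Var(d) = 1/157 + 1/35 = 0.0063694 + 0.0285714 = 0.0349408
z = d/√Var(d) = 0.245018 / √0.0349408 = 0.245018 / 0.186925 = 1.311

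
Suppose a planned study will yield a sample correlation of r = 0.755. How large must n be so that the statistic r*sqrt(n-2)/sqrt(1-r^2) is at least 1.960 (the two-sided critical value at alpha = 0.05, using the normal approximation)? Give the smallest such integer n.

Need r·√(n−2)/√(1−r²) ≥ 1.960
√(n−2) ≥ 1.960·√(1−0.570025) / 0.755 = 1.960·0.655725 / 0.755 = 1.7023
n−2 ≥ 2.8978  ⇒  n ≥ 4.8978
Smallest integer n = 5

5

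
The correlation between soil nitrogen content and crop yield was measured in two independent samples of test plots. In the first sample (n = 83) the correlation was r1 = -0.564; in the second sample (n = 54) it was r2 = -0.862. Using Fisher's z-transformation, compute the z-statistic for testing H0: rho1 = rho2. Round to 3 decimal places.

z1 = atanh(-0.564) = -0.638680,  z2 = atanh(-0.862) = -1.301076
SE = √(1/(n1−3) + 1/(n2−3)) = √(1/80 + 1/51) = √(0.0125000 + 0.0196078) = √0.0321078 = 0.179186
z = (z1 − z2)/SE = (-0.638680 − (-1.301076)) / 0.179186 = 0.662396 / 0.179186 = 3.697

3.697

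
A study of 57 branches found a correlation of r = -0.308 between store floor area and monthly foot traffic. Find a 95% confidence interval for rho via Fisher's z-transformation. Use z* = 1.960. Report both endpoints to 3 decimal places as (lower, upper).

Fisher z: z_r = atanh(r) = ½·ln((1+(-0.308))/(1−(-0.308))) = -0.318334
SE(z) = 1/√(n−3) = 1/√54 = 0.136083
95% ⇒ z* = 1.960; margin = 1.960·0.136083 = 0.266723
CI on z-scale: (-0.585057, -0.051611)
Back-transform: tanh(-0.585057) = -0.526331, tanh(-0.051611) = -0.051565

(-0.526, -0.052)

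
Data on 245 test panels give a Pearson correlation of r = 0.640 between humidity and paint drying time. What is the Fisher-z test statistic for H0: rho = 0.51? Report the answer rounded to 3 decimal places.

3.040

Fisher z: atanh(0.640) = 0.758174, atanh(0.51) = 0.562730
z = (z_r − z_0)·√(n−3) = (0.758174 − 0.562730)·√242 = 0.195444 · 15.556349 = 3.040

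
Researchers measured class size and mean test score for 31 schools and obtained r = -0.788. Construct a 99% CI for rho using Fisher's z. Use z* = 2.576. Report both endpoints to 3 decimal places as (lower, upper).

(-0.914, -0.522)

z_r = atanh(-0.788) = -1.066133;  SE = 1/√(n−3) = 1/√28 = 0.188982
z-limits: -1.066133 ± 2.576·0.188982 = -1.066133 ± 0.486818 = [-1.552951, -0.579315]
ρ-limits: (tanh -1.552951, tanh -0.579315) = (-0.914, -0.522)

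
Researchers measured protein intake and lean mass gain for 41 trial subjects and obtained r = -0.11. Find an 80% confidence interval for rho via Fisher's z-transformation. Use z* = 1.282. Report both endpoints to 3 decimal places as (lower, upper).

(-0.308, 0.097)

z_r = atanh(-0.11) = -0.110447;  SE = 1/√(n−3) = 1/√38 = 0.162221
z-limits: -0.110447 ± 1.282·0.162221 = -0.110447 ± 0.207967 = [-0.318414, 0.097520]
ρ-limits: (tanh -0.318414, tanh 0.097520) = (-0.308, 0.097)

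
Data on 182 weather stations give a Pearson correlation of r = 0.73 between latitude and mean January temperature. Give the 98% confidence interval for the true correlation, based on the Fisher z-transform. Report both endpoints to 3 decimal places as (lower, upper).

Fisher z: z_r = atanh(r) = ½·ln((1+0.73)/(1−0.73)) = 0.928727
SE(z) = 1/√(n−3) = 1/√179 = 0.074744
98% ⇒ z* = 2.326; margin = 2.326·0.074744 = 0.173855
CI on z-scale: (0.754872, 1.102582)
Back-transform: tanh(0.754872) = 0.638047, tanh(1.102582) = 0.801425

(0.638, 0.801)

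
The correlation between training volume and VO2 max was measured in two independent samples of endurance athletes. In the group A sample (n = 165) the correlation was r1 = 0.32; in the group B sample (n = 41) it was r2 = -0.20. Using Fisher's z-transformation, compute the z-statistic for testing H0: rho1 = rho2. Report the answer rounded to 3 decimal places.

2.965

z1 = atanh(0.32) = 0.331647,  z2 = atanh(-0.20) = -0.202733
SE = √(1/(n1−3) + 1/(n2−3)) = √(1/162 + 1/38) = √(0.0061728 + 0.0263158) = √0.0324886 = 0.180246
z = (z1 − z2)/SE = (0.331647 − (-0.202733)) / 0.180246 = 0.534380 / 0.180246 = 2.965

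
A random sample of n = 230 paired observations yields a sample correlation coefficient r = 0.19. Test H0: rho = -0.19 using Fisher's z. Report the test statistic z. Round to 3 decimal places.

5.796

z_r = atanh(0.19) = 0.192337,  z_0 = atanh(-0.19) = -0.192337
SE = 1/√(n−3) = 1/√227 = 0.066372
z = (z_r − z_0)/SE = (0.192337 − (-0.192337)) / 0.066372 = 0.384674 / 0.066372 = 5.796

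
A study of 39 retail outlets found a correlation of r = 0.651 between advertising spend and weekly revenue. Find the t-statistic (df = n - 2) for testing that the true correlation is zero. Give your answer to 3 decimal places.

5.217

1 − r² = 1 − 0.423801 = 0.576199;  √(1−r²) = 0.759078
√(n−2) = √37 = 6.082763
t = r·√(n−2)/√(1−r²) = 0.651 · 6.082763 / 0.759078 = 5.217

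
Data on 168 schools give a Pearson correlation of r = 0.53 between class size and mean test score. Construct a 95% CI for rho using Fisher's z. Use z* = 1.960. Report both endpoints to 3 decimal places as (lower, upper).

z_r = atanh(0.53) = 0.590145;  SE = 1/√(n−3) = 1/√165 = 0.077850
z-limits: 0.590145 ± 1.960·0.077850 = 0.590145 ± 0.152586 = [0.437559, 0.742731]
ρ-limits: (tanh 0.437559, tanh 0.742731) = (0.412, 0.631)

(0.412, 0.631)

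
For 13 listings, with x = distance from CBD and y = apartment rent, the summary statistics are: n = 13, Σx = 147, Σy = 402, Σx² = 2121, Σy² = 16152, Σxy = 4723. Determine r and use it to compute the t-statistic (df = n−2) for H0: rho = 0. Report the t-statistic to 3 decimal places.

0.454

S_xy = nΣxy − ΣxΣy = 13·4723 − 147·402 = 61399 − 59094 = 2305
S_xx = nΣx² − (Σx)² = 13·2121 − 147² = 27573 − 21609 = 5964
S_yy = nΣy² − (Σy)² = 13·16152 − 402² = 209976 − 161604 = 48372
r = S_xy / √(S_xx·S_yy) = 2305 / √(5964·48372) = 2305 / √288490608 = 2305 / 16985.0113 = 0.1357
t = r·√(n−2)/√(1−r²) = 0.1357·√11 / √(1−0.018414) = 0.450066 / 0.990750 = 0.454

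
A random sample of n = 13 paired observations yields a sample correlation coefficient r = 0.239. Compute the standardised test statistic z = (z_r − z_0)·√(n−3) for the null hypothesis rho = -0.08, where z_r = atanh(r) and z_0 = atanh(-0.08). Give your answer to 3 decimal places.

z_r = atanh(0.239) = 0.243713,  z_0 = atanh(-0.08) = -0.080171
SE = 1/√(n−3) = 1/√10 = 0.316228
z = (z_r − z_0)/SE = (0.243713 − (-0.080171)) / 0.316228 = 0.323884 / 0.316228 = 1.024

1.024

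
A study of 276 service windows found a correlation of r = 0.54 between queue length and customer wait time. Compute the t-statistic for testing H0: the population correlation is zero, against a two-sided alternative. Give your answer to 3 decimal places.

1 − r² = 1 − 0.2916 = 0.7084;  √(1−r²) = 0.841665
√(n−2) = √274 = 16.552945
t = r·√(n−2)/√(1−r²) = 0.54 · 16.552945 / 0.841665 = 10.620

10.620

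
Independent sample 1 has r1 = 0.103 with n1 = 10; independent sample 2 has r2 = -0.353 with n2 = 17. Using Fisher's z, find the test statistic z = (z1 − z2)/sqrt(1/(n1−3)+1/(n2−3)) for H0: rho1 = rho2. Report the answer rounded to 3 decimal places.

Fisher z-transforms: z1 = atanh(0.103) = 0.103367, z2 = atanh(-0.353) = -0.368867; difference d = 0.472234
Var(d) = 1/7 + 1/14 = 0.1428571 + 0.0714286 = 0.2142857
z = d/√Var(d) = 0.472234 / √0.2142857 = 0.472234 / 0.462910 = 1.020

1.020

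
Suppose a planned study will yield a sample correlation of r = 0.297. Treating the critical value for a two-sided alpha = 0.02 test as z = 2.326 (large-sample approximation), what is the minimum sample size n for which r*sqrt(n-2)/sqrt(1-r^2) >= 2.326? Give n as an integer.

Need r·√(n−2)/√(1−r²) ≥ 2.326
√(n−2) ≥ 2.326·√(1−0.088209) / 0.297 = 2.326·0.954877 / 0.297 = 7.4783
n−2 ≥ 55.9250  ⇒  n ≥ 57.9250
Smallest integer n = 58

58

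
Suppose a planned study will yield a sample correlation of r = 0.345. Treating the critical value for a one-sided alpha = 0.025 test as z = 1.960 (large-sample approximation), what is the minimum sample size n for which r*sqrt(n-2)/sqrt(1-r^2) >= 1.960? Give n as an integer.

31

r√(n−2)/√(1−r²) ≥ 1.960  ⇔  n−2 ≥ (1.960)²·(1−r²)/r²
(1−r²)/r² = (1−0.119025)/0.119025 = 7.4016
n ≥ 2 + 3.8416·7.4016 = 2 + 28.4340 = 30.4340
⌈30.4340⌉ = 31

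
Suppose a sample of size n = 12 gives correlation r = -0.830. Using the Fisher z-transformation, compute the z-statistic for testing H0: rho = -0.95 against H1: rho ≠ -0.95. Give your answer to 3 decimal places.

Fisher z: atanh(-0.830) = -1.188136, atanh(-0.95) = -1.831781
z = (z_r − z_0)·√(n−3) = (-1.188136 − (-1.831781))·√9 = 0.643645 · 3.000000 = 1.931

1.931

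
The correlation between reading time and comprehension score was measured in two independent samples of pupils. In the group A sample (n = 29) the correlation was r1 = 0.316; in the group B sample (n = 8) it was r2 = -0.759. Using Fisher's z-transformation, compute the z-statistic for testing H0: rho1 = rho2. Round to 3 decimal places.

2.705

z1 = atanh(0.316) = 0.327197,  z2 = atanh(-0.759) = -0.993852
SE = √(1/(n1−3) + 1/(n2−3)) = √(1/26 + 1/5) = √(0.0384615 + 0.2000000) = √0.2384615 = 0.488325
z = (z1 − z2)/SE = (0.327197 − (-0.993852)) / 0.488325 = 1.321049 / 0.488325 = 2.705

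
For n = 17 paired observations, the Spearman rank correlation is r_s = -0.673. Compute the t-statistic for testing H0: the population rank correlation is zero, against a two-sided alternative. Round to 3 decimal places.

t = r_s·√(n−2) / √(1−r_s²) with r_s = -0.673, n = 17
  = -0.673·√15 / √(1 − 0.452929)
  = -0.673·3.872983 / 0.739642
  = -2.606518 / 0.739642 = -3.524

-3.524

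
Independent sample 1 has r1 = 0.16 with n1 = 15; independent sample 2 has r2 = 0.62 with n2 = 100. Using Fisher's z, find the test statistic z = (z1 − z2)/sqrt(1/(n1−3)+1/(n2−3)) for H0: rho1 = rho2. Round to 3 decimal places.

Fisher z-transforms: z1 = atanh(0.16) = 0.161387, z2 = atanh(0.62) = 0.725005; difference d = -0.563618
Var(d) = 1/12 + 1/97 = 0.0833333 + 0.0103093 = 0.0936426
z = d/√Var(d) = -0.563618 / √0.0936426 = -0.563618 / 0.306011 = -1.842

-1.842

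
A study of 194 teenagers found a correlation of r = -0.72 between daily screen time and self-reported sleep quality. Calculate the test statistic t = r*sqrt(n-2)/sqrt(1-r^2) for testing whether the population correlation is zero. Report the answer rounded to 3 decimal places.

-14.376

t = r·√(n−2) / √(1−r²) with r = -0.72, n = 194
  = -0.72·√192 / √(1 − 0.5184)
  = -0.72·13.856406 / 0.693974
  = -9.976612 / 0.693974 = -14.376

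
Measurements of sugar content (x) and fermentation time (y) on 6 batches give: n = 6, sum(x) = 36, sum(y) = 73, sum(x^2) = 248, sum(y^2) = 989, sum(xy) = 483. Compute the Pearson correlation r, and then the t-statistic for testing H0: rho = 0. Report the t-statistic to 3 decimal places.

2.596

Numerator: nΣxy − (Σx)(Σy) = 6·483 − (36)(73) = 270
Denominator: √[(nΣx²−(Σx)²)(nΣy²−(Σy)²)]
  nΣx²−(Σx)² = 6·248 − 1296 = 192;  nΣy²−(Σy)² = 6·989 − 5329 = 605
  √(192·605) = √116160 = 340.8225
r = 270 / 340.8225 = 0.7922
t = r·√(n−2)/√(1−r²) = 0.7922·√4 / √(1−0.627581) = 1.584400 / 0.610261 = 2.596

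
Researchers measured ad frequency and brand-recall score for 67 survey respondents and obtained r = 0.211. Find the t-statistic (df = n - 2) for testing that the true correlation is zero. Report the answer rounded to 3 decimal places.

1.740

t = r·√(n−2) / √(1−r²) with r = 0.211, n = 67
  = 0.211·√65 / √(1 − 0.044521)
  = 0.211·8.062258 / 0.977486
  = 1.701136 / 0.977486 = 1.740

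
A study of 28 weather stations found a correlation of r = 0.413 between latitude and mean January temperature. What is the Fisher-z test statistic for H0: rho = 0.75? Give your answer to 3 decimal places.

-2.669

z_r = atanh(0.413) = 0.439223,  z_0 = atanh(0.75) = 0.972955
SE = 1/√(n−3) = 1/√25 = 0.200000
z = (z_r − z_0)/SE = (0.439223 − 0.972955) / 0.200000 = -0.533732 / 0.200000 = -2.669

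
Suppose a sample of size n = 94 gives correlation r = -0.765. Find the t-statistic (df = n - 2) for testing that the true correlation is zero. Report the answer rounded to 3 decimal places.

1 − r² = 1 − 0.585225 = 0.414775;  √(1−r²) = 0.644030
√(n−2) = √92 = 9.591663
t = r·√(n−2)/√(1−r²) = -0.765 · 9.591663 / 0.644030 = -11.393

-11.393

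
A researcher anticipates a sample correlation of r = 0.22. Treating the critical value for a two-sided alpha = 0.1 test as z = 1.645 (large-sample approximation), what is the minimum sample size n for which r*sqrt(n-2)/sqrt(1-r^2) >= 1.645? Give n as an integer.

56

Need r·√(n−2)/√(1−r²) ≥ 1.645
√(n−2) ≥ 1.645·√(1−0.0484) / 0.22 = 1.645·0.975500 / 0.22 = 7.2941
n−2 ≥ 53.2039  ⇒  n ≥ 55.2039
Smallest integer n = 56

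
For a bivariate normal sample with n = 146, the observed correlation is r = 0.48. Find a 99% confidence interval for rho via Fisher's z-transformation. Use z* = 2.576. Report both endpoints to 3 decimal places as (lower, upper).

Fisher z: z_r = atanh(r) = ½·ln((1+0.48)/(1−0.48)) = 0.522984
SE(z) = 1/√(n−3) = 1/√143 = 0.083624
99% ⇒ z* = 2.576; margin = 2.576·0.083624 = 0.215415
CI on z-scale: (0.307569, 0.738399)
Back-transform: tanh(0.307569) = 0.298224, tanh(0.738399) = 0.628177

(0.298, 0.628)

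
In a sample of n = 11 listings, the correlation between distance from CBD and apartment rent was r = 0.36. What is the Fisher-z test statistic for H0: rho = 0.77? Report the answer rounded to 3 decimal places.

Fisher z: atanh(0.36) = 0.376886, atanh(0.77) = 1.020328
z = (z_r − z_0)·√(n−3) = (0.376886 − 1.020328)·√8 = -0.643442 · 2.828427 = -1.820

-1.820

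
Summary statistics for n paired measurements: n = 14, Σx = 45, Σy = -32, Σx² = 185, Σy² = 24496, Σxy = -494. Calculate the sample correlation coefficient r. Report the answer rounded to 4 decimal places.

S_xy = nΣxy − ΣxΣy = 14·(-494) − 45·(-32) = -6916 − (-1440) = -5476
S_xx = nΣx² − (Σx)² = 14·185 − 45² = 2590 − 2025 = 565
S_yy = nΣy² − (Σy)² = 14·24496 − (-32)² = 342944 − 1024 = 341920
r = S_xy / √(S_xx·S_yy) = -5476 / √(565·341920) = -5476 / √193184800 = -5476 / 13899.0935 = -0.3940

-0.3940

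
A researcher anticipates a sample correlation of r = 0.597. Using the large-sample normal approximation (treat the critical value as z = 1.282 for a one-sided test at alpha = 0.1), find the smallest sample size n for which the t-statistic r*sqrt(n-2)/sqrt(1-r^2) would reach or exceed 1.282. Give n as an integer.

Need r·√(n−2)/√(1−r²) ≥ 1.282
√(n−2) ≥ 1.282·√(1−0.356409) / 0.597 = 1.282·0.802241 / 0.597 = 1.7227
n−2 ≥ 2.9677  ⇒  n ≥ 4.9677
Smallest integer n = 5

5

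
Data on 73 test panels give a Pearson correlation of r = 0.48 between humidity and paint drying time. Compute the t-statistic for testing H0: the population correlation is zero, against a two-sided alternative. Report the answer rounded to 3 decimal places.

4.610

t = r·√(n−2) / √(1−r²) with r = 0.48, n = 73
  = 0.48·√71 / √(1 − 0.2304)
  = 0.48·8.426150 / 0.877268
  = 4.044552 / 0.877268 = 4.610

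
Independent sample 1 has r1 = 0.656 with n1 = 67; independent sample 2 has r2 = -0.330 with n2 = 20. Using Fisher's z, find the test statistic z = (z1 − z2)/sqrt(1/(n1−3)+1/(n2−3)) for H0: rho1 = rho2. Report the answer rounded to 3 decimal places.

z1 = atanh(0.656) = 0.785759,  z2 = atanh(-0.330) = -0.342828
SE = √(1/(n1−3) + 1/(n2−3)) = √(1/64 + 1/17) = √(0.0156250 + 0.0588235) = √0.0744485 = 0.272853
z = (z1 − z2)/SE = (0.785759 − (-0.342828)) / 0.272853 = 1.128587 / 0.272853 = 4.136

4.136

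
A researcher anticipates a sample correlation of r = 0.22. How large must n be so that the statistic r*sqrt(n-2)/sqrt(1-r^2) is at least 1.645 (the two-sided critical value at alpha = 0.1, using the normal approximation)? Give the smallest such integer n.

Need r·√(n−2)/√(1−r²) ≥ 1.645
√(n−2) ≥ 1.645·√(1−0.0484) / 0.22 = 1.645·0.975500 / 0.22 = 7.2941
n−2 ≥ 53.2039  ⇒  n ≥ 55.2039
Smallest integer n = 56

56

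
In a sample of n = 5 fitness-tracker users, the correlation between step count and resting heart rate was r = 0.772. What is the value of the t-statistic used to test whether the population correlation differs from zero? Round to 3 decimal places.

2.104

1 − r² = 1 − 0.595984 = 0.404016;  √(1−r²) = 0.635623
√(n−2) = √3 = 1.732051
t = r·√(n−2)/√(1−r²) = 0.772 · 1.732051 / 0.635623 = 2.104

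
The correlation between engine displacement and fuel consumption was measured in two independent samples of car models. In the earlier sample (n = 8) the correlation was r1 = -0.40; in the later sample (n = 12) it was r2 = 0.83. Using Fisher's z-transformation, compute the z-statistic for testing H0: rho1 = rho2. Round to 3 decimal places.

Fisher z-transforms: z1 = atanh(-0.40) = -0.423649, z2 = atanh(0.83) = 1.188136; difference d = -1.611785
Var(d) = 1/5 + 1/9 = 0.2000000 + 0.1111111 = 0.3111111
z = d/√Var(d) = -1.611785 / √0.3111111 = -1.611785 / 0.557773 = -2.890

-2.890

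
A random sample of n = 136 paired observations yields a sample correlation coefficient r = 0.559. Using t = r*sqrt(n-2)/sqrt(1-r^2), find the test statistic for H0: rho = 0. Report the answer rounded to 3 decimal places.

7.804

1 − r² = 1 − 0.312481 = 0.687519;  √(1−r²) = 0.829168
√(n−2) = √134 = 11.575837
t = r·√(n−2)/√(1−r²) = 0.559 · 11.575837 / 0.829168 = 7.804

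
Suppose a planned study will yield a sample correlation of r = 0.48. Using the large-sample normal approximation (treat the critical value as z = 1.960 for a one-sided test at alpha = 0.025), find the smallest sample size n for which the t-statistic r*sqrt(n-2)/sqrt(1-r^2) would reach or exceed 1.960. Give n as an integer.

r√(n−2)/√(1−r²) ≥ 1.960  ⇔  n−2 ≥ (1.960)²·(1−r²)/r²
(1−r²)/r² = (1−0.2304)/0.2304 = 3.3403
n ≥ 2 + 3.8416·3.3403 = 2 + 12.8321 = 14.8321
⌈14.8321⌉ = 15

15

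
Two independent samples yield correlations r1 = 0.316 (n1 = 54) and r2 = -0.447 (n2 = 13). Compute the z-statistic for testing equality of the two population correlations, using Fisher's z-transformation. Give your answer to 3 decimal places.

Fisher z-transforms: z1 = atanh(0.316) = 0.327197, z2 = atanh(-0.447) = -0.480945; difference d = 0.808142
Var(d) = 1/51 + 1/10 = 0.0196078 + 0.1000000 = 0.1196078
z = d/√Var(d) = 0.808142 / √0.1196078 = 0.808142 / 0.345844 = 2.337

2.337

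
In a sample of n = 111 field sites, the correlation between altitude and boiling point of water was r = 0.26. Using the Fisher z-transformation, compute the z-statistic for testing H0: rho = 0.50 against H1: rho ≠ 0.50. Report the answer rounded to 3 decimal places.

-2.943

z_r = atanh(0.26) = 0.266108,  z_0 = atanh(0.50) = 0.549306
SE = 1/√(n−3) = 1/√108 = 0.096225
z = (z_r − z_0)/SE = (0.266108 − 0.549306) / 0.096225 = -0.283198 / 0.096225 = -2.943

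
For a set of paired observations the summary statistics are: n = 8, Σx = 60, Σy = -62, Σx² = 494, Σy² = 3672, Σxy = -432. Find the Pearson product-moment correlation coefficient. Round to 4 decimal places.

0.0881

Numerator: nΣxy − (Σx)(Σy) = 8·(-432) − (60)(-62) = 264
Denominator: √[(nΣx²−(Σx)²)(nΣy²−(Σy)²)]
  nΣx²−(Σx)² = 8·494 − 3600 = 352;  nΣy²−(Σy)² = 8·3672 − 3844 = 25532
  √(352·25532) = √8987264 = 2997.8766
r = 264 / 2997.8766 = 0.0881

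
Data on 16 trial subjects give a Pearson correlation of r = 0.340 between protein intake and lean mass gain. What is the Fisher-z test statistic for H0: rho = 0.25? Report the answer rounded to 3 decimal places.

Fisher z: atanh(0.340) = 0.354093, atanh(0.25) = 0.255413
z = (z_r − z_0)·√(n−3) = (0.354093 − 0.255413)·√13 = 0.098680 · 3.605551 = 0.356

0.356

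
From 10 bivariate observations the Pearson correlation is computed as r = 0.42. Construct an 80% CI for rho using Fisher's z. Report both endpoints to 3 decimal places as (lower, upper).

Fisher z: z_r = atanh(r) = ½·ln((1+0.42)/(1−0.42)) = 0.447692
SE(z) = 1/√(n−3) = 1/√7 = 0.377964
80% ⇒ z* = 1.282; margin = 1.282·0.377964 = 0.484550
CI on z-scale: (-0.036858, 0.932242)
Back-transform: tanh(-0.036858) = -0.036841, tanh(0.932242) = 0.731637

(-0.037, 0.732)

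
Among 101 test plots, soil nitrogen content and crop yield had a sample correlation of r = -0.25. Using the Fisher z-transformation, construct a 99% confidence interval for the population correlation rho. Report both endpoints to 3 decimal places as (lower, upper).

z_r = atanh(-0.25) = -0.255413;  SE = 1/√(n−3) = 1/√98 = 0.101015
z-limits: -0.255413 ± 2.576·0.101015 = -0.255413 ± 0.260215 = [-0.515628, 0.004802]
ρ-limits: (tanh -0.515628, tanh 0.004802) = (-0.474, 0.005)

(-0.474, 0.005)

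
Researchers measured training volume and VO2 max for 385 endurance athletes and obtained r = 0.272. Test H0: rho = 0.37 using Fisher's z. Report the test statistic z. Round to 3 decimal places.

Fisher z: atanh(0.272) = 0.279022, atanh(0.37) = 0.388423
z = (z_r − z_0)·√(n−3) = (0.279022 − 0.388423)·√382 = -0.109401 · 19.544820 = -2.138

-2.138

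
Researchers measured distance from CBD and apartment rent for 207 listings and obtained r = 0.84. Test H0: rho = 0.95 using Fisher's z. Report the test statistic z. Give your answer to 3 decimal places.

z_r = atanh(0.84) = 1.221174,  z_0 = atanh(0.95) = 1.831781
SE = 1/√(n−3) = 1/√204 = 0.070014
z = (z_r − z_0)/SE = (1.221174 − 1.831781) / 0.070014 = -0.610607 / 0.070014 = -8.721

-8.721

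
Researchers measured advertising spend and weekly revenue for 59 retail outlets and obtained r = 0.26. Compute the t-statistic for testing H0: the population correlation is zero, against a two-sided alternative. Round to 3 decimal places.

2.033

1 − r² = 1 − 0.0676 = 0.9324;  √(1−r²) = 0.965609
√(n−2) = √57 = 7.549834
t = r·√(n−2)/√(1−r²) = 0.26 · 7.549834 / 0.965609 = 2.033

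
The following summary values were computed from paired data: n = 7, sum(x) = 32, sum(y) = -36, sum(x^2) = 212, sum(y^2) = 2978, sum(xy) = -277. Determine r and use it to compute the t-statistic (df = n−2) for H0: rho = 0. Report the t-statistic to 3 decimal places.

S_xy = nΣxy − ΣxΣy = 7·(-277) − 32·(-36) = -1939 − (-1152) = -787
S_xx = nΣx² − (Σx)² = 7·212 − 32² = 1484 − 1024 = 460
S_yy = nΣy² − (Σy)² = 7·2978 − (-36)² = 20846 − 1296 = 19550
r = S_xy / √(S_xx·S_yy) = -787 / √(460·19550) = -787 / √8993000 = -787 / 2998.8331 = -0.2624
t = r·√(n−2)/√(1−r²) = -0.2624·√5 / √(1−0.068854) = -0.586744 / 0.964959 = -0.608

-0.608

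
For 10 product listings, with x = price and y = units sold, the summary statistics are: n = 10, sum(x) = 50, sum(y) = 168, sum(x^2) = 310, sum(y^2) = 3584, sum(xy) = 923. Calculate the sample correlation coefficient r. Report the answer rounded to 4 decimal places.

0.3883

Numerator: nΣxy − (Σx)(Σy) = 10·923 − (50)(168) = 830
Denominator: √[(nΣx²−(Σx)²)(nΣy²−(Σy)²)]
  nΣx²−(Σx)² = 10·310 − 2500 = 600;  nΣy²−(Σy)² = 10·3584 − 28224 = 7616
  √(600·7616) = √4569600 = 2137.6623
r = 830 / 2137.6623 = 0.3883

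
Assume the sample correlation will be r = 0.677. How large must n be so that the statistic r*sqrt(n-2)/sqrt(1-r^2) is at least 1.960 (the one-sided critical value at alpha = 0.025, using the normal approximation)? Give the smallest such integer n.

7

r√(n−2)/√(1−r²) ≥ 1.960  ⇔  n−2 ≥ (1.960)²·(1−r²)/r²
(1−r²)/r² = (1−0.458329)/0.458329 = 1.1818
n ≥ 2 + 3.8416·1.1818 = 2 + 4.5400 = 6.5400
⌈6.5400⌉ = 7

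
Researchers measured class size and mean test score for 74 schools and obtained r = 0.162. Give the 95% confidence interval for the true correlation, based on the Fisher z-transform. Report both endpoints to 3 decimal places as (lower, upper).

Fisher z: z_r = atanh(r) = ½·ln((1+0.162)/(1−0.162)) = 0.163440
SE(z) = 1/√(n−3) = 1/√71 = 0.118678
95% ⇒ z* = 1.960; margin = 1.960·0.118678 = 0.232609
CI on z-scale: (-0.069169, 0.396049)
Back-transform: tanh(-0.069169) = -0.069059, tanh(0.396049) = 0.376563

(-0.069, 0.377)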